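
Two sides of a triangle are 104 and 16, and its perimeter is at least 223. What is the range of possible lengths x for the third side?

Triangle inequality alone gives 88 < x < 120.
The perimeter condition gives x ≥ 223 − 104 − 16 = 103.
Intersecting the two: 103 ≤ x < 120.

103 ≤ x < 120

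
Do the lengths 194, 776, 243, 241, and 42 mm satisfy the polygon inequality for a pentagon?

For a pentagon, each side must be shorter than the sum of the others.
Here the longest side is 776, but the remaining 4 sides sum to only 720.

No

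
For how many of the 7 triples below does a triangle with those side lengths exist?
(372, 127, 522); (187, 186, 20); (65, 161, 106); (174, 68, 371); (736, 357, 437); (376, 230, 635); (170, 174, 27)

4

(127,372,522): 127+372 ≤ 522 → not valid
(20,186,187): 20+186 > 187 → valid
(65,106,161): 65+106 > 161 → valid
(68,174,371): 68+174 ≤ 371 → not valid
(357,437,736): 357+437 > 736 → valid
(230,376,635): 230+376 ≤ 635 → not valid
(27,170,174): 27+170 > 174 → valid
4 of the 7 triples form a triangle.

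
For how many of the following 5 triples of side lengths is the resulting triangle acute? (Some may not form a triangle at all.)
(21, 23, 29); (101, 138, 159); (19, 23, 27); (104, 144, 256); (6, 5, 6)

(21,23,29): 21²+23² = 970 > 841 = 29² → acute
(101,138,159): 101²+138² = 29245 > 25281 = 159² → acute
(19,23,27): 19²+23² = 890 > 729 = 27² → acute
(104,144,256): 104+144 ≤ 256, not a triangle
(6,5,6): 5²+6² = 61 > 36 = 6² → acute
4 of the 5 are acute.

4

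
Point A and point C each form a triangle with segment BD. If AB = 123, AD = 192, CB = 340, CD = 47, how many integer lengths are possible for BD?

From triangle ABD: 69 < BD < 315.
From triangle CBD: 293 < BD < 387.
Intersection: 293 < BD < 315, so integers 294 through 314: 21 values.

21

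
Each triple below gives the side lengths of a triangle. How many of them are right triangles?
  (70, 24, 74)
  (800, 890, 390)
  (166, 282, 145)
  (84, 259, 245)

(70,24,74): 24²+70² = 5476 = 74² → right
(800,890,390): 390²+800² = 792100 = 890² → right
(166,282,145): 145²+166² = 48581 < 79524 = 282² → obtuse
(84,259,245): 84²+245² = 67081 = 259² → right
3 of the 4 are right.

3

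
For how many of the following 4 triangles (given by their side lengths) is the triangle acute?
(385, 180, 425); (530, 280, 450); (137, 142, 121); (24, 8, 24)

(385,180,425): 180²+385² = 180625 = 425² → right
(530,280,450): 280²+450² = 280900 = 530² → right
(137,142,121): 121²+137² = 33410 > 20164 = 142² → acute
(24,8,24): 8²+24² = 640 > 576 = 24² → acute
2 of the 4 are acute.

2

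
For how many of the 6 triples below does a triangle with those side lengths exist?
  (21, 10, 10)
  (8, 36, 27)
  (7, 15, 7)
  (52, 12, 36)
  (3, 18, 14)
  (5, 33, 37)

1

(10,10,21): 10+10 ≤ 21 → not valid
(8,27,36): 8+27 ≤ 36 → not valid
(7,7,15): 7+7 ≤ 15 → not valid
(12,36,52): 12+36 ≤ 52 → not valid
(3,14,18): 3+14 ≤ 18 → not valid
(5,33,37): 5+33 > 37 → valid
1 of the 6 triples forms a triangle.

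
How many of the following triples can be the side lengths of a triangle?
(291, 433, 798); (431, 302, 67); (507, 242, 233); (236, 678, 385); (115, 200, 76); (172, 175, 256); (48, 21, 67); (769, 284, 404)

2

(291,433,798): 291+433 ≤ 798 → not valid
(67,302,431): 67+302 ≤ 431 → not valid
(233,242,507): 233+242 ≤ 507 → not valid
(236,385,678): 236+385 ≤ 678 → not valid
(76,115,200): 76+115 ≤ 200 → not valid
(172,175,256): 172+175 > 256 → valid
(21,48,67): 21+48 > 67 → valid
(284,404,769): 284+404 ≤ 769 → not valid
2 of the 8 triples form a triangle.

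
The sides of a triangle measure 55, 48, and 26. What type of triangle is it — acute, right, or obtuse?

Compare the square of the longest side to the sum of squares of the other two: 26² + 48² = 2980 < 3025 = 55².

obtuse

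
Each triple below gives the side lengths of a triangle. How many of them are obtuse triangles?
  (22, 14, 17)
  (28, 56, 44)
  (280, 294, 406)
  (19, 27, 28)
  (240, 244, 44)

(22,14,17): 14²+17² = 485 > 484 = 22² → acute
(28,56,44): 28²+44² = 2720 < 3136 = 56² → obtuse
(280,294,406): 280²+294² = 164836 = 406² → right
(19,27,28): 19²+27² = 1090 > 784 = 28² → acute
(240,244,44): 44²+240² = 59536 = 244² → right
1 of the 5 is obtuse.

1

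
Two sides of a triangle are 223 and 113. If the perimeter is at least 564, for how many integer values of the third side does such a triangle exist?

Triangle inequality: 110 < x < 336. Perimeter ≥ 564 gives x ≥ 564 − 223 − 113 = 228.
So 228 ≤ x < 336; integers 228 through 335: 108 values.

108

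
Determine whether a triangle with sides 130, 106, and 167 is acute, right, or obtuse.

Compare the square of the longest side to the sum of squares of the other two: 106² + 130² = 28136 > 27889 = 167².

acute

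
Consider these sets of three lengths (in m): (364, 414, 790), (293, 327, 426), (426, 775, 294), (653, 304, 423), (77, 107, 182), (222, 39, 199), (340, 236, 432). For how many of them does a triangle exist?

(364,414,790): 364+414 ≤ 790 → not valid
(293,327,426): 293+327 > 426 → valid
(294,426,775): 294+426 ≤ 775 → not valid
(304,423,653): 304+423 > 653 → valid
(77,107,182): 77+107 > 182 → valid
(39,199,222): 39+199 > 222 → valid
(236,340,432): 236+340 > 432 → valid
5 of the 7 triples form a triangle.

5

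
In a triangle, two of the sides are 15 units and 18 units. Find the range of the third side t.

By the triangle inequality, t must be less than 15 + 18 = 33 and greater than |15 − 18| = 3.

3 < t < 33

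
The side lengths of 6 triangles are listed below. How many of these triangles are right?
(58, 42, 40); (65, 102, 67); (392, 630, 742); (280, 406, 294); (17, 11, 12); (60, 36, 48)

(58,42,40): 40²+42² = 3364 = 58² → right
(65,102,67): 65²+67² = 8714 < 10404 = 102² → obtuse
(392,630,742): 392²+630² = 550564 = 742² → right
(280,406,294): 280²+294² = 164836 = 406² → right
(17,11,12): 11²+12² = 265 < 289 = 17² → obtuse
(60,36,48): 36²+48² = 3600 = 60² → right
4 of the 6 are right.

4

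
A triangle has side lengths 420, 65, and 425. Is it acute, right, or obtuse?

right

Compare the square of the longest side to the sum of squares of the other two: 65² + 420² = 180625 = 425².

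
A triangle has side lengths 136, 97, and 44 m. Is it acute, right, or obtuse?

obtuse

Compare the square of the longest side to the sum of squares of the other two: 44² + 97² = 11345 < 18496 = 136².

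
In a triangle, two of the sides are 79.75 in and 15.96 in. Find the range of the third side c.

63.79 < c < 95.71 (in)

By the triangle inequality, c must be less than 79.75 + 15.96 = 95.71 and greater than |79.75 − 15.96| = 63.79.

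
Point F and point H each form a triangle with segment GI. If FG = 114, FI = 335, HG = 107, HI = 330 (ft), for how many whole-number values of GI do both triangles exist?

213

From triangle FGI: 221 < GI < 449.
From triangle HGI: 223 < GI < 437.
Intersection: 223 < GI < 437, so integers 224 through 436: 213 values.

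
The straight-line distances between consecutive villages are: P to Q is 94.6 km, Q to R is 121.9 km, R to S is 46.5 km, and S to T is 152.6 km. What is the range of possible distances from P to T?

The maximum is all hops collinear in one direction: 94.6 + 121.9 + 46.5 + 152.6 = 415.6.
The longest hop is 152.6; the others sum to 263.0. Since 152.6 ≤ 263.0, the path can fold back on itself completely, so the minimum distance is 0.

0 ≤ PT ≤ 415.6 km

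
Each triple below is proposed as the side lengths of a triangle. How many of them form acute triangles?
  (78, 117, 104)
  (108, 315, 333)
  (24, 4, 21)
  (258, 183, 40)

1

(78,117,104): 78²+104² = 16900 > 13689 = 117² → acute
(108,315,333): 108²+315² = 110889 = 333² → right
(24,4,21): 4²+21² = 457 < 576 = 24² → obtuse
(258,183,40): 40+183 ≤ 258, not a triangle
1 of the 4 is acute.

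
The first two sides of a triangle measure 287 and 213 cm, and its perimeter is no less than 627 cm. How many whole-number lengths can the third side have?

Triangle inequality: 74 < x < 500. Perimeter ≥ 627 gives x ≥ 627 − 287 − 213 = 127.
So 127 ≤ x < 500; integers 127 through 499: 373 values.

373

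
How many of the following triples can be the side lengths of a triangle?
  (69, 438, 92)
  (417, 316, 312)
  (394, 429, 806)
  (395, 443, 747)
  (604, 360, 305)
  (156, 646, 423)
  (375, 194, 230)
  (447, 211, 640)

(69,92,438): 69+92 ≤ 438 → not valid
(312,316,417): 312+316 > 417 → valid
(394,429,806): 394+429 > 806 → valid
(395,443,747): 395+443 > 747 → valid
(305,360,604): 305+360 > 604 → valid
(156,423,646): 156+423 ≤ 646 → not valid
(194,230,375): 194+230 > 375 → valid
(211,447,640): 211+447 > 640 → valid
6 of the 8 triples form a triangle.

6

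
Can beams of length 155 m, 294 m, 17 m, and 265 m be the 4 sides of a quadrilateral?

A quadrilateral exists iff every side is shorter than the sum of the others — equivalently, the longest side is less than the sum of the rest.
Longest side 294 < 437 (sum of the remaining 3), so yes.

Yes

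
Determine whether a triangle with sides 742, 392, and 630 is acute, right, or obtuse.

right

Compare the square of the longest side to the sum of squares of the other two: 392² + 630² = 550564 = 742².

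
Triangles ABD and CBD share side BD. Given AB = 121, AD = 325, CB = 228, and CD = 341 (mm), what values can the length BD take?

204 < BD < 446

From triangle ABD: |121 − 325| < BD < 121 + 325, i.e. 204 < BD < 446.
From triangle CBD: 113 < BD < 569.
Both must hold, so BD lies in the intersection.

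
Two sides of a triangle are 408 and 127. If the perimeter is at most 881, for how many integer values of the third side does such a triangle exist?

Triangle inequality: 281 < x < 535. Perimeter ≤ 881 gives x ≤ 881 − 408 − 127 = 346.
So 281 < x ≤ 346; integers 282 through 346: 65 values.

65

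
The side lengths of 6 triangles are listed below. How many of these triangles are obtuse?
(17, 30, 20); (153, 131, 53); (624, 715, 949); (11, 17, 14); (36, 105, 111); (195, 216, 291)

2

(17,30,20): 17²+20² = 689 < 900 = 30² → obtuse
(153,131,53): 53²+131² = 19970 < 23409 = 153² → obtuse
(624,715,949): 624²+715² = 900601 = 949² → right
(11,17,14): 11²+14² = 317 > 289 = 17² → acute
(36,105,111): 36²+105² = 12321 = 111² → right
(195,216,291): 195²+216² = 84681 = 291² → right
2 of the 6 are obtuse.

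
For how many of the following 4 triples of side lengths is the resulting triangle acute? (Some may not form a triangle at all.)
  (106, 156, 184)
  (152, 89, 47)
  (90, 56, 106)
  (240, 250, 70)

(106,156,184): 106²+156² = 35572 > 33856 = 184² → acute
(152,89,47): 47+89 ≤ 152, not a triangle
(90,56,106): 56²+90² = 11236 = 106² → right
(240,250,70): 70²+240² = 62500 = 250² → right
1 of the 4 is acute.

1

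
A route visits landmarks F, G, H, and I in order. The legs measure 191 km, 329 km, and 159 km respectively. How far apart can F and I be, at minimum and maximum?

The maximum is all hops collinear in one direction: 191 + 329 + 159 = 679.
The longest hop is 329; the others sum to 350. Since 329 ≤ 350, the path can fold back on itself completely, so the minimum distance is 0.

0 ≤ FI ≤ 679 km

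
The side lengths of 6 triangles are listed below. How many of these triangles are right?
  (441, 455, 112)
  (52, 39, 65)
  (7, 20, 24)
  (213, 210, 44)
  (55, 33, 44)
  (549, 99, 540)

4

(441,455,112): 112²+441² = 207025 = 455² → right
(52,39,65): 39²+52² = 4225 = 65² → right
(7,20,24): 7²+20² = 449 < 576 = 24² → obtuse
(213,210,44): 44²+210² = 46036 > 45369 = 213² → acute
(55,33,44): 33²+44² = 3025 = 55² → right
(549,99,540): 99²+540² = 301401 = 549² → right
4 of the 6 are right.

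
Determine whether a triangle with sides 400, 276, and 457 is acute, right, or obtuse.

acute

Compare the square of the longest side to the sum of squares of the other two: 276² + 400² = 236176 > 208849 = 457².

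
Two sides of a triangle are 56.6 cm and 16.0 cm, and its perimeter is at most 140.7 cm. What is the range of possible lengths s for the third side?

40.6 < s ≤ 68.1

Triangle inequality alone gives 40.6 < s < 72.6.
The perimeter condition gives s ≤ 140.7 − 56.6 − 16.0 = 68.1.
Intersecting the two: 40.6 < s ≤ 68.1.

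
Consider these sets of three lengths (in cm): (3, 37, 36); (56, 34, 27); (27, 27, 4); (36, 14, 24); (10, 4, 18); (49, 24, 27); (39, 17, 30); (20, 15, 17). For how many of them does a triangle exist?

7

(3,36,37): 3+36 > 37 → valid
(27,34,56): 27+34 > 56 → valid
(4,27,27): 4+27 > 27 → valid
(14,24,36): 14+24 > 36 → valid
(4,10,18): 4+10 ≤ 18 → not valid
(24,27,49): 24+27 > 49 → valid
(17,30,39): 17+30 > 39 → valid
(15,17,20): 15+17 > 20 → valid
7 of the 8 triples form a triangle.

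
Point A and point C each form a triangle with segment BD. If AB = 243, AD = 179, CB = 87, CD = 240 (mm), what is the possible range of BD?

153 < BD < 327

From triangle ABD: |243 − 179| < BD < 243 + 179, i.e. 64 < BD < 422.
From triangle CBD: 153 < BD < 327.
Both must hold, so BD lies in the intersection.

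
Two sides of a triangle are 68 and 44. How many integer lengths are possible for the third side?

The third side lies in the open interval (24, 112).
Integers from 25 to 111 inclusive: 111 − 25 + 1 = 87.

87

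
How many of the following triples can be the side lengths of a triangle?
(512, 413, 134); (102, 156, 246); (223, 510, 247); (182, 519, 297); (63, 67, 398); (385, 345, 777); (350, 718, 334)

(134,413,512): 134+413 > 512 → valid
(102,156,246): 102+156 > 246 → valid
(223,247,510): 223+247 ≤ 510 → not valid
(182,297,519): 182+297 ≤ 519 → not valid
(63,67,398): 63+67 ≤ 398 → not valid
(345,385,777): 345+385 ≤ 777 → not valid
(334,350,718): 334+350 ≤ 718 → not valid
2 of the 7 triples form a triangle.

2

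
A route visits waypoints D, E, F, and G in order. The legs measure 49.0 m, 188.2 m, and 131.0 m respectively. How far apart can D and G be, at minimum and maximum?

The maximum is all hops collinear in one direction: 49.0 + 188.2 + 131.0 = 368.2.
The longest hop is 188.2; the others sum to 180.0. Folding the others back against it leaves at least 188.2 − 180.0 = 8.2.

8.2 ≤ DG ≤ 368.2 m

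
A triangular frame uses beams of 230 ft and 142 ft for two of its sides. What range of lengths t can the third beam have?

By the triangle inequality, t must be less than 230 + 142 = 372 and greater than |230 − 142| = 88.

88 < t < 372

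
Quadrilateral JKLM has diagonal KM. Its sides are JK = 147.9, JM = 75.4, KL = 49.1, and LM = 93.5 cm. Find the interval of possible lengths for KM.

72.5 < KM < 142.6

From triangle JKM: |147.9 − 75.4| < KM < 147.9 + 75.4, i.e. 72.5 < KM < 223.3.
From triangle LKM: 44.4 < KM < 142.6.
Both must hold, so KM lies in the intersection.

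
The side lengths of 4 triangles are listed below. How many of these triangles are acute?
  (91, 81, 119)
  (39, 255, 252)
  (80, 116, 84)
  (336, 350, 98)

1

(91,81,119): 81²+91² = 14842 > 14161 = 119² → acute
(39,255,252): 39²+252² = 65025 = 255² → right
(80,116,84): 80²+84² = 13456 = 116² → right
(336,350,98): 98²+336² = 122500 = 350² → right
1 of the 4 is acute.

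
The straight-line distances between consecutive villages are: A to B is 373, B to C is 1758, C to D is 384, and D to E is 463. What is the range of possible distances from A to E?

538 ≤ AE ≤ 2978

The maximum is all hops collinear in one direction: 373 + 1758 + 384 + 463 = 2978.
The longest hop is 1758; the others sum to 1220. Folding the others back against it leaves at least 1758 − 1220 = 538.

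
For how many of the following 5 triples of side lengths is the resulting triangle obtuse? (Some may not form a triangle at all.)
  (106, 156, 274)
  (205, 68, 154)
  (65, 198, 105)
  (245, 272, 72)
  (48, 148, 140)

2

(106,156,274): 106+156 ≤ 274, not a triangle
(205,68,154): 68²+154² = 28340 < 42025 = 205² → obtuse
(65,198,105): 65+105 ≤ 198, not a triangle
(245,272,72): 72²+245² = 65209 < 73984 = 272² → obtuse
(48,148,140): 48²+140² = 21904 = 148² → right
2 of the 5 are obtuse.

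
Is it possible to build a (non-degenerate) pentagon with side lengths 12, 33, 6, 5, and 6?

No

For a pentagon, each side must be shorter than the sum of the others.
Here the longest side is 33, but the remaining 4 sides sum to only 29.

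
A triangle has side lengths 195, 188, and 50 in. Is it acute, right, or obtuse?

obtuse

Compare the square of the longest side to the sum of squares of the other two: 50² + 188² = 37844 < 38025 = 195².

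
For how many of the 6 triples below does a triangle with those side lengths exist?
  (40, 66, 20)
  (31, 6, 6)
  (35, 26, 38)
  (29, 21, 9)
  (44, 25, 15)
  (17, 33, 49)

3

(20,40,66): 20+40 ≤ 66 → not valid
(6,6,31): 6+6 ≤ 31 → not valid
(26,35,38): 26+35 > 38 → valid
(9,21,29): 9+21 > 29 → valid
(15,25,44): 15+25 ≤ 44 → not valid
(17,33,49): 17+33 > 49 → valid
3 of the 6 triples form a triangle.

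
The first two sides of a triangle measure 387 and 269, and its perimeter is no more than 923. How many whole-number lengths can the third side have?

149

Triangle inequality: 118 < x < 656. Perimeter ≤ 923 gives x ≤ 923 − 387 − 269 = 267.
So 118 < x ≤ 267; integers 119 through 267: 149 values.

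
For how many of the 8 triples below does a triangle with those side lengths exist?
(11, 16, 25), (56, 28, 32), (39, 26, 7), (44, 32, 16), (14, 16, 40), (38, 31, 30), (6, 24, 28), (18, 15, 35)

(11,16,25): 11+16 > 25 → valid
(28,32,56): 28+32 > 56 → valid
(7,26,39): 7+26 ≤ 39 → not valid
(16,32,44): 16+32 > 44 → valid
(14,16,40): 14+16 ≤ 40 → not valid
(30,31,38): 30+31 > 38 → valid
(6,24,28): 6+24 > 28 → valid
(15,18,35): 15+18 ≤ 35 → not valid
5 of the 8 triples form a triangle.

5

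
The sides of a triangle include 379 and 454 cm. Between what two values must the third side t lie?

By the triangle inequality, t must be less than 379 + 454 = 833 and greater than |379 − 454| = 75.

75 < t < 833 (cm)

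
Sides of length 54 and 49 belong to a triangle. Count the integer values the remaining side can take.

The third side lies in the open interval (5, 103).
Integers from 6 to 102 inclusive: 102 − 6 + 1 = 97.

97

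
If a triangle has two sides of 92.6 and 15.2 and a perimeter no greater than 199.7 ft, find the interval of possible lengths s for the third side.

Triangle inequality alone gives 77.4 < s < 107.8.
The perimeter condition gives s ≤ 199.7 − 92.6 − 15.2 = 91.9.
Intersecting the two: 77.4 < s ≤ 91.9.

77.4 < s ≤ 91.9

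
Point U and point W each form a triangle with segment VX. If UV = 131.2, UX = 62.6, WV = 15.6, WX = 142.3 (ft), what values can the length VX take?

From triangle UVX: |131.2 − 62.6| < VX < 131.2 + 62.6, i.e. 68.6 < VX < 193.8.
From triangle WVX: 126.7 < VX < 157.9.
Both must hold, so VX lies in the intersection.

126.7 < VX < 157.9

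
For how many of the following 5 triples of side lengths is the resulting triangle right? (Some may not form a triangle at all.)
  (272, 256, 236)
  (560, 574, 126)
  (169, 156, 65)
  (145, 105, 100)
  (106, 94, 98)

(272,256,236): 236²+256² = 121232 > 73984 = 272² → acute
(560,574,126): 126²+560² = 329476 = 574² → right
(169,156,65): 65²+156² = 28561 = 169² → right
(145,105,100): 100²+105² = 21025 = 145² → right
(106,94,98): 94²+98² = 18440 > 11236 = 106² → acute
3 of the 5 are right.

3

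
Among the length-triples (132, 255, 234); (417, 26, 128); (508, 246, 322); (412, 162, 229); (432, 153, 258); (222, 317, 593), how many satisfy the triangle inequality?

2

(132,234,255): 132+234 > 255 → valid
(26,128,417): 26+128 ≤ 417 → not valid
(246,322,508): 246+322 > 508 → valid
(162,229,412): 162+229 ≤ 412 → not valid
(153,258,432): 153+258 ≤ 432 → not valid
(222,317,593): 222+317 ≤ 593 → not valid
2 of the 6 triples form a triangle.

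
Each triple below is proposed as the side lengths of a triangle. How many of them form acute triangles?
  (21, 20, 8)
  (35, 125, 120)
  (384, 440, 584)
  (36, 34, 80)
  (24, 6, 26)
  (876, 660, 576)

1

(21,20,8): 8²+20² = 464 > 441 = 21² → acute
(35,125,120): 35²+120² = 15625 = 125² → right
(384,440,584): 384²+440² = 341056 = 584² → right
(36,34,80): 34+36 ≤ 80, not a triangle
(24,6,26): 6²+24² = 612 < 676 = 26² → obtuse
(876,660,576): 576²+660² = 767376 = 876² → right
1 of the 6 is acute.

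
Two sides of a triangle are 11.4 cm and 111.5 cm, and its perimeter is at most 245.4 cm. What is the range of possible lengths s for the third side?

100.1 < s ≤ 122.5

Triangle inequality alone gives 100.1 < s < 122.9.
The perimeter condition gives s ≤ 245.4 − 11.4 − 111.5 = 122.5.
Intersecting the two: 100.1 < s ≤ 122.5.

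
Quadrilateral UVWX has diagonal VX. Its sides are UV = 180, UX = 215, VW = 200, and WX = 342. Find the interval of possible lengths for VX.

From triangle UVX: |180 − 215| < VX < 180 + 215, i.e. 35 < VX < 395.
From triangle WVX: 142 < VX < 542.
Both must hold, so VX lies in the intersection.

142 < VX < 395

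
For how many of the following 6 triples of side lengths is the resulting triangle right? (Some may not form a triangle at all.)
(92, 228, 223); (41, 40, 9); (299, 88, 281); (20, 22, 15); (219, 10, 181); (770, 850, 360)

(92,228,223): 92²+223² = 58193 > 51984 = 228² → acute
(41,40,9): 9²+40² = 1681 = 41² → right
(299,88,281): 88²+281² = 86705 < 89401 = 299² → obtuse
(20,22,15): 15²+20² = 625 > 484 = 22² → acute
(219,10,181): 10+181 ≤ 219, not a triangle
(770,850,360): 360²+770² = 722500 = 850² → right
2 of the 6 are right.

2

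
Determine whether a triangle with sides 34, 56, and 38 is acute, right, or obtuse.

Compare the square of the longest side to the sum of squares of the other two: 34² + 38² = 2600 < 3136 = 56².

obtuse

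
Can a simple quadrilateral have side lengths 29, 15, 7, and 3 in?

No

For a quadrilateral, each side must be shorter than the sum of the others.
Here the longest side is 29, but the remaining 3 sides sum to only 25.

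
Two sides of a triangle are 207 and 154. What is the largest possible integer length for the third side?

The third side must be strictly less than 207 + 154 = 361.
The largest integer below 361 is 360.

360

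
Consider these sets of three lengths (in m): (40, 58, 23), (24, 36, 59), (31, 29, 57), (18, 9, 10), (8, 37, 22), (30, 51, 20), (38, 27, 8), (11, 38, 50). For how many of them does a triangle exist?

4

(23,40,58): 23+40 > 58 → valid
(24,36,59): 24+36 > 59 → valid
(29,31,57): 29+31 > 57 → valid
(9,10,18): 9+10 > 18 → valid
(8,22,37): 8+22 ≤ 37 → not valid
(20,30,51): 20+30 ≤ 51 → not valid
(8,27,38): 8+27 ≤ 38 → not valid
(11,38,50): 11+38 ≤ 50 → not valid
4 of the 8 triples form a triangle.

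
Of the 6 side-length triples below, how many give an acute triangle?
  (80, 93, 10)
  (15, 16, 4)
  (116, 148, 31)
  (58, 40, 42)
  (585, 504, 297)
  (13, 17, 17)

(80,93,10): 10+80 ≤ 93, not a triangle
(15,16,4): 4²+15² = 241 < 256 = 16² → obtuse
(116,148,31): 31+116 ≤ 148, not a triangle
(58,40,42): 40²+42² = 3364 = 58² → right
(585,504,297): 297²+504² = 342225 = 585² → right
(13,17,17): 13²+17² = 458 > 289 = 17² → acute
1 of the 6 is acute.

1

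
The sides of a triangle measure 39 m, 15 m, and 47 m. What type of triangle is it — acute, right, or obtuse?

obtuse

Compare the square of the longest side to the sum of squares of the other two: 15² + 39² = 1746 < 2209 = 47².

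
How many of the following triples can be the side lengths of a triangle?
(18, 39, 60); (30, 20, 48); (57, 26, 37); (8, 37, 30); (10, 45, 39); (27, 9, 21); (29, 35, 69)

(18,39,60): 18+39 ≤ 60 → not valid
(20,30,48): 20+30 > 48 → valid
(26,37,57): 26+37 > 57 → valid
(8,30,37): 8+30 > 37 → valid
(10,39,45): 10+39 > 45 → valid
(9,21,27): 9+21 > 27 → valid
(29,35,69): 29+35 ≤ 69 → not valid
5 of the 7 triples form a triangle.

5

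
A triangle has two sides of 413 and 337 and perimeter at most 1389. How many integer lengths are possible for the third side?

563

Triangle inequality: 76 < x < 750. Perimeter ≤ 1389 gives x ≤ 1389 − 413 − 337 = 639.
So 76 < x ≤ 639; integers 77 through 639: 563 values.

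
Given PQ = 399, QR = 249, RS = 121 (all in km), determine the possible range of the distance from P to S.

The maximum is all hops collinear in one direction: 399 + 249 + 121 = 769.
The longest hop is 399; the others sum to 370. Folding the others back against it leaves at least 399 − 370 = 29.

29 ≤ PS ≤ 769 km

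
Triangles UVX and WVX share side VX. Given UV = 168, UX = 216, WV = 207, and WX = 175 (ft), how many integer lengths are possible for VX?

333

From triangle UVX: 48 < VX < 384.
From triangle WVX: 32 < VX < 382.
Intersection: 48 < VX < 382, so integers 49 through 381: 333 values.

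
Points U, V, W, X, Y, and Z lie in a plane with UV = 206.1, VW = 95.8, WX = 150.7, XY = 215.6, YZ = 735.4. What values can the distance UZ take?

67.2 ≤ UZ ≤ 1403.6

The maximum is all hops collinear in one direction: 206.1 + 95.8 + 150.7 + 215.6 + 735.4 = 1403.6.
The longest hop is 735.4; the others sum to 668.2. Folding the others back against it leaves at least 735.4 − 668.2 = 67.2.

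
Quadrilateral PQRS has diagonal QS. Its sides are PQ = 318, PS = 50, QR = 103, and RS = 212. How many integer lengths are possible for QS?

From triangle PQS: 268 < QS < 368.
From triangle RQS: 109 < QS < 315.
Intersection: 268 < QS < 315, so integers 269 through 314: 46 values.

46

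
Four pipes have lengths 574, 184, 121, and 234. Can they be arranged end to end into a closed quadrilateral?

No

For a quadrilateral, each side must be shorter than the sum of the others.
Here the longest side is 574, but the remaining 3 sides sum to only 539.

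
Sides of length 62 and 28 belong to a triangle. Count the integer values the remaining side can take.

The third side lies in the open interval (34, 90).
Integers from 35 to 89 inclusive: 89 − 35 + 1 = 55.

55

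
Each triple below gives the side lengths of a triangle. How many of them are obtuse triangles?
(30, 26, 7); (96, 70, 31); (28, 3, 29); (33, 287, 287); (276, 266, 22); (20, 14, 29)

5

(30,26,7): 7²+26² = 725 < 900 = 30² → obtuse
(96,70,31): 31²+70² = 5861 < 9216 = 96² → obtuse
(28,3,29): 3²+28² = 793 < 841 = 29² → obtuse
(33,287,287): 33²+287² = 83458 > 82369 = 287² → acute
(276,266,22): 22²+266² = 71240 < 76176 = 276² → obtuse
(20,14,29): 14²+20² = 596 < 841 = 29² → obtuse
5 of the 6 are obtuse.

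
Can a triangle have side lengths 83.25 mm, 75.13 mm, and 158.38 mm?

No

The two shorter sides sum to 158.38, exactly equal to the longest side 158.38.
That gives only a degenerate (flat) triangle — the inequality must be strict.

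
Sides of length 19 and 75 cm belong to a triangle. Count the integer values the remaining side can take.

37

The third side lies in the open interval (56, 94).
Integers from 57 to 93 inclusive: 93 − 57 + 1 = 37.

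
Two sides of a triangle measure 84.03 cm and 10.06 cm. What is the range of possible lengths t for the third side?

73.97 < t < 94.09 (cm)

By the triangle inequality, t must be less than 84.03 + 10.06 = 94.09 and greater than |84.03 − 10.06| = 73.97.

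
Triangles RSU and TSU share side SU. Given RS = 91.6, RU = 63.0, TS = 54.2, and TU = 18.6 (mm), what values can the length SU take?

35.6 < SU < 72.8

From triangle RSU: |91.6 − 63.0| < SU < 91.6 + 63.0, i.e. 28.6 < SU < 154.6.
From triangle TSU: 35.6 < SU < 72.8.
Both must hold, so SU lies in the intersection.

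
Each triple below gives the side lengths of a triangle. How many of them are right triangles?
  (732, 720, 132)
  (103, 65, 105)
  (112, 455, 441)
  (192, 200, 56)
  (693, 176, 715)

4

(732,720,132): 132²+720² = 535824 = 732² → right
(103,65,105): 65²+103² = 14834 > 11025 = 105² → acute
(112,455,441): 112²+441² = 207025 = 455² → right
(192,200,56): 56²+192² = 40000 = 200² → right
(693,176,715): 176²+693² = 511225 = 715² → right
4 of the 5 are right.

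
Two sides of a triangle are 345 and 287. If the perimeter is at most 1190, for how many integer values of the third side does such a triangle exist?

Triangle inequality: 58 < x < 632. Perimeter ≤ 1190 gives x ≤ 1190 − 345 − 287 = 558.
So 58 < x ≤ 558; integers 59 through 558: 500 values.

500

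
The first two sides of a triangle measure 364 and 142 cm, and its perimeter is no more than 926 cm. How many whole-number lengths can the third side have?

Triangle inequality: 222 < x < 506. Perimeter ≤ 926 gives x ≤ 926 − 364 − 142 = 420.
So 222 < x ≤ 420; integers 223 through 420: 198 values.

198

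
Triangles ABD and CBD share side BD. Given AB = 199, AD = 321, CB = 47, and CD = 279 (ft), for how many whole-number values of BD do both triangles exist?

From triangle ABD: 122 < BD < 520.
From triangle CBD: 232 < BD < 326.
Intersection: 232 < BD < 326, so integers 233 through 325: 93 values.

93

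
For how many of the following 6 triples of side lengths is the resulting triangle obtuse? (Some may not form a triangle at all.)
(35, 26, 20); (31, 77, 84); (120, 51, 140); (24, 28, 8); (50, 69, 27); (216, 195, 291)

(35,26,20): 20²+26² = 1076 < 1225 = 35² → obtuse
(31,77,84): 31²+77² = 6890 < 7056 = 84² → obtuse
(120,51,140): 51²+120² = 17001 < 19600 = 140² → obtuse
(24,28,8): 8²+24² = 640 < 784 = 28² → obtuse
(50,69,27): 27²+50² = 3229 < 4761 = 69² → obtuse
(216,195,291): 195²+216² = 84681 = 291² → right
5 of the 6 are obtuse.

5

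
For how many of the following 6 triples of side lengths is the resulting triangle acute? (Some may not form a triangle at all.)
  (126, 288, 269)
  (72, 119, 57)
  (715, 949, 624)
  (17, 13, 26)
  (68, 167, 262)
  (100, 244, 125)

(126,288,269): 126²+269² = 88237 > 82944 = 288² → acute
(72,119,57): 57²+72² = 8433 < 14161 = 119² → obtuse
(715,949,624): 624²+715² = 900601 = 949² → right
(17,13,26): 13²+17² = 458 < 676 = 26² → obtuse
(68,167,262): 68+167 ≤ 262, not a triangle
(100,244,125): 100+125 ≤ 244, not a triangle
1 of the 6 is acute.

1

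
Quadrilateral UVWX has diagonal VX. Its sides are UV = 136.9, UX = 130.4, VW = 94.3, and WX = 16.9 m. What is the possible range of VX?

From triangle UVX: |136.9 − 130.4| < VX < 136.9 + 130.4, i.e. 6.5 < VX < 267.3.
From triangle WVX: 77.4 < VX < 111.2.
Both must hold, so VX lies in the intersection.

77.4 < VX < 111.2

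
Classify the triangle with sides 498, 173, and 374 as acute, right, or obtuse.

obtuse

Compare the square of the longest side to the sum of squares of the other two: 173² + 374² = 169805 < 248004 = 498².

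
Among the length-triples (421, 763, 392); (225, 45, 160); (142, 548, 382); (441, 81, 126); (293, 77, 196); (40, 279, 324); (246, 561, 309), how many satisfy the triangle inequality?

1

(392,421,763): 392+421 > 763 → valid
(45,160,225): 45+160 ≤ 225 → not valid
(142,382,548): 142+382 ≤ 548 → not valid
(81,126,441): 81+126 ≤ 441 → not valid
(77,196,293): 77+196 ≤ 293 → not valid
(40,279,324): 40+279 ≤ 324 → not valid
(246,309,561): 246+309 ≤ 561 → not valid
1 of the 7 triples forms a triangle.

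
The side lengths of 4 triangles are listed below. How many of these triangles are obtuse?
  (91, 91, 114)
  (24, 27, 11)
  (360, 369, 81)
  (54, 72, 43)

(91,91,114): 91²+91² = 16562 > 12996 = 114² → acute
(24,27,11): 11²+24² = 697 < 729 = 27² → obtuse
(360,369,81): 81²+360² = 136161 = 369² → right
(54,72,43): 43²+54² = 4765 < 5184 = 72² → obtuse
2 of the 4 are obtuse.

2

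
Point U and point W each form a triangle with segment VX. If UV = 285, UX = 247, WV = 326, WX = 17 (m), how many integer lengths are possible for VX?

From triangle UVX: 38 < VX < 532.
From triangle WVX: 309 < VX < 343.
Intersection: 309 < VX < 343, so integers 310 through 342: 33 values.

33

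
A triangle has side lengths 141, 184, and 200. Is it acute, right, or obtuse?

Compare the square of the longest side to the sum of squares of the other two: 141² + 184² = 53737 > 40000 = 200².

acute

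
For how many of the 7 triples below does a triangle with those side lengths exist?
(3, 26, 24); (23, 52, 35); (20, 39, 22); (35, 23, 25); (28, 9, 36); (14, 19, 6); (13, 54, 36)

(3,24,26): 3+24 > 26 → valid
(23,35,52): 23+35 > 52 → valid
(20,22,39): 20+22 > 39 → valid
(23,25,35): 23+25 > 35 → valid
(9,28,36): 9+28 > 36 → valid
(6,14,19): 6+14 > 19 → valid
(13,36,54): 13+36 ≤ 54 → not valid
6 of the 7 triples form a triangle.

6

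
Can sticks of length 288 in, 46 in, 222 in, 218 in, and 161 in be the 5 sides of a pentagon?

Yes

A pentagon exists iff every side is shorter than the sum of the others — equivalently, the longest side is less than the sum of the rest.
Longest side 288 < 647 (sum of the remaining 4), so yes.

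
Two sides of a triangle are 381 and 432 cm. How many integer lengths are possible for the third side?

The third side lies in the open interval (51, 813).
Integers from 52 to 812 inclusive: 812 − 52 + 1 = 761.

761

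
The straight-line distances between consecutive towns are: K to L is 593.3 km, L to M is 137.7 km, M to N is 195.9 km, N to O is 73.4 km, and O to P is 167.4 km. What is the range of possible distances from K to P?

18.9 ≤ KP ≤ 1167.7 km

The maximum is all hops collinear in one direction: 593.3 + 137.7 + 195.9 + 73.4 + 167.4 = 1167.7.
The longest hop is 593.3; the others sum to 574.4. Folding the others back against it leaves at least 593.3 − 574.4 = 18.9.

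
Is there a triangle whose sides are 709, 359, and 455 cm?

Yes

The longest side is 709, and the other two sum to 814.
Since 814 > 709, the triangle inequality holds.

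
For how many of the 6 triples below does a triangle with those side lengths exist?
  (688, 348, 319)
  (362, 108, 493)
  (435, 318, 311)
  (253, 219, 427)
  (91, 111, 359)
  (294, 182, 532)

(319,348,688): 319+348 ≤ 688 → not valid
(108,362,493): 108+362 ≤ 493 → not valid
(311,318,435): 311+318 > 435 → valid
(219,253,427): 219+253 > 427 → valid
(91,111,359): 91+111 ≤ 359 → not valid
(182,294,532): 182+294 ≤ 532 → not valid
2 of the 6 triples form a triangle.

2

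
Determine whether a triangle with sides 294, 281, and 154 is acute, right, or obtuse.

Compare the square of the longest side to the sum of squares of the other two: 154² + 281² = 102677 > 86436 = 294².

acute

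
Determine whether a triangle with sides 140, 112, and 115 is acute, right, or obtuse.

acute

Compare the square of the longest side to the sum of squares of the other two: 112² + 115² = 25769 > 19600 = 140².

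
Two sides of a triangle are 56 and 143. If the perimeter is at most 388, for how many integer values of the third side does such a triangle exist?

Triangle inequality: 87 < x < 199. Perimeter ≤ 388 gives x ≤ 388 − 56 − 143 = 189.
So 87 < x ≤ 189; integers 88 through 189: 102 values.

102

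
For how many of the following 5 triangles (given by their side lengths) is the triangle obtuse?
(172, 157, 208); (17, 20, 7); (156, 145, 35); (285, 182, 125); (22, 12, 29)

4

(172,157,208): 157²+172² = 54233 > 43264 = 208² → acute
(17,20,7): 7²+17² = 338 < 400 = 20² → obtuse
(156,145,35): 35²+145² = 22250 < 24336 = 156² → obtuse
(285,182,125): 125²+182² = 48749 < 81225 = 285² → obtuse
(22,12,29): 12²+22² = 628 < 841 = 29² → obtuse
4 of the 5 are obtuse.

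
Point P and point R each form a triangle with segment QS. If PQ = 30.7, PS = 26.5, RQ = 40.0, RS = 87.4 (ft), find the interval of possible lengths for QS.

From triangle PQS: |30.7 − 26.5| < QS < 30.7 + 26.5, i.e. 4.2 < QS < 57.2.
From triangle RQS: 47.4 < QS < 127.4.
Both must hold, so QS lies in the intersection.

47.4 < QS < 57.2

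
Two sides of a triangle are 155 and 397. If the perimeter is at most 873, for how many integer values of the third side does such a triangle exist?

Triangle inequality: 242 < x < 552. Perimeter ≤ 873 gives x ≤ 873 − 155 − 397 = 321.
So 242 < x ≤ 321; integers 243 through 321: 79 values.

79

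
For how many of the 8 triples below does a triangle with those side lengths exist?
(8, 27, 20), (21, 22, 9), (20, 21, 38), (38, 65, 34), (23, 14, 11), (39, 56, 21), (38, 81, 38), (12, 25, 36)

7

(8,20,27): 8+20 > 27 → valid
(9,21,22): 9+21 > 22 → valid
(20,21,38): 20+21 > 38 → valid
(34,38,65): 34+38 > 65 → valid
(11,14,23): 11+14 > 23 → valid
(21,39,56): 21+39 > 56 → valid
(38,38,81): 38+38 ≤ 81 → not valid
(12,25,36): 12+25 > 36 → valid
7 of the 8 triples form a triangle.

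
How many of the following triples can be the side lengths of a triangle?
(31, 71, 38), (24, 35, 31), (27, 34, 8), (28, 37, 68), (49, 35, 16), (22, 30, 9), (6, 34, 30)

5

(31,38,71): 31+38 ≤ 71 → not valid
(24,31,35): 24+31 > 35 → valid
(8,27,34): 8+27 > 34 → valid
(28,37,68): 28+37 ≤ 68 → not valid
(16,35,49): 16+35 > 49 → valid
(9,22,30): 9+22 > 30 → valid
(6,30,34): 6+30 > 34 → valid
5 of the 7 triples form a triangle.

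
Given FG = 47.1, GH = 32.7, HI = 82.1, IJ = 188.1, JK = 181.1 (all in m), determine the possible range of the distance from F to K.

The maximum is all hops collinear in one direction: 47.1 + 32.7 + 82.1 + 188.1 + 181.1 = 531.1.
The longest hop is 188.1; the others sum to 343.0. Since 188.1 ≤ 343.0, the path can fold back on itself completely, so the minimum distance is 0.

0 ≤ FK ≤ 531.1 m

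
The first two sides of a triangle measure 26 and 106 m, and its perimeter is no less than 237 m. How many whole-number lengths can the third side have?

Triangle inequality: 80 < x < 132. Perimeter ≥ 237 gives x ≥ 237 − 26 − 106 = 105.
So 105 ≤ x < 132; integers 105 through 131: 27 values.

27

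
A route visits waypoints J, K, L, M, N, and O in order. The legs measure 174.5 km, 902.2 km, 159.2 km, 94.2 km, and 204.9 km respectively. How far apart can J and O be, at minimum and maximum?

The maximum is all hops collinear in one direction: 174.5 + 902.2 + 159.2 + 94.2 + 204.9 = 1535.0.
The longest hop is 902.2; the others sum to 632.8. Folding the others back against it leaves at least 902.2 − 632.8 = 269.4.

269.4 ≤ JO ≤ 1535.0 km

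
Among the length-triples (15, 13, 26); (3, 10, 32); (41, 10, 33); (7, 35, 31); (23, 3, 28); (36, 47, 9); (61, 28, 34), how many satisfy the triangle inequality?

(13,15,26): 13+15 > 26 → valid
(3,10,32): 3+10 ≤ 32 → not valid
(10,33,41): 10+33 > 41 → valid
(7,31,35): 7+31 > 35 → valid
(3,23,28): 3+23 ≤ 28 → not valid
(9,36,47): 9+36 ≤ 47 → not valid
(28,34,61): 28+34 > 61 → valid
4 of the 7 triples form a triangle.

4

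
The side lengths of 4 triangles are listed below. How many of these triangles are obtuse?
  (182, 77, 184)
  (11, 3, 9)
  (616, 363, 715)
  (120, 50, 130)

1

(182,77,184): 77²+182² = 39053 > 33856 = 184² → acute
(11,3,9): 3²+9² = 90 < 121 = 11² → obtuse
(616,363,715): 363²+616² = 511225 = 715² → right
(120,50,130): 50²+120² = 16900 = 130² → right
1 of the 4 is obtuse.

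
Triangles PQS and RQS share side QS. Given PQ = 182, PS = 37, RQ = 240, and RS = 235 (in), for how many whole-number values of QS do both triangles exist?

73

From triangle PQS: 145 < QS < 219.
From triangle RQS: 5 < QS < 475.
Intersection: 145 < QS < 219, so integers 146 through 218: 73 values.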